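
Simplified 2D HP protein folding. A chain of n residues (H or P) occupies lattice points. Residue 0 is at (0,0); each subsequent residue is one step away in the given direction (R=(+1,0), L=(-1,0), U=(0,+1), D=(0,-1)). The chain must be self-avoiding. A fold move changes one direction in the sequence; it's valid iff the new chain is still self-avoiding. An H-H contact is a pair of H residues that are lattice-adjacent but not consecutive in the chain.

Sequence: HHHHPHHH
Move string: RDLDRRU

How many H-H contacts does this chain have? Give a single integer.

Answer: 3

Derivation:
Positions: [(0, 0), (1, 0), (1, -1), (0, -1), (0, -2), (1, -2), (2, -2), (2, -1)]
H-H contact: residue 0 @(0,0) - residue 3 @(0, -1)
H-H contact: residue 2 @(1,-1) - residue 7 @(2, -1)
H-H contact: residue 2 @(1,-1) - residue 5 @(1, -2)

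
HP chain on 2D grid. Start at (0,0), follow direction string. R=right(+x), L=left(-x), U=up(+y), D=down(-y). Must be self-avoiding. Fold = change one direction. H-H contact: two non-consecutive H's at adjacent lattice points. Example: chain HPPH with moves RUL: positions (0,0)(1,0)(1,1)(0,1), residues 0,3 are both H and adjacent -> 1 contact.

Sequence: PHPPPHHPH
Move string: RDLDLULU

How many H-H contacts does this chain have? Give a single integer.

Positions: [(0, 0), (1, 0), (1, -1), (0, -1), (0, -2), (-1, -2), (-1, -1), (-2, -1), (-2, 0)]
No H-H contacts found.

Answer: 0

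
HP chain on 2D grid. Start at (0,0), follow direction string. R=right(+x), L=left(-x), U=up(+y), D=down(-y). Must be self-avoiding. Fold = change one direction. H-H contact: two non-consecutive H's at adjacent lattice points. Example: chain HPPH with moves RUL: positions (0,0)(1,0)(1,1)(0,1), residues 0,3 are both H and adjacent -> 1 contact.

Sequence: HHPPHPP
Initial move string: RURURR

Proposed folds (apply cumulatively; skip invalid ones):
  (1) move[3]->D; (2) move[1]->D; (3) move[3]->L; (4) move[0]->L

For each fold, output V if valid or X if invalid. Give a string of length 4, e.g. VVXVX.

Initial: RURURR -> [(0, 0), (1, 0), (1, 1), (2, 1), (2, 2), (3, 2), (4, 2)]
Fold 1: move[3]->D => RURDRR VALID
Fold 2: move[1]->D => RDRDRR VALID
Fold 3: move[3]->L => RDRLRR INVALID (collision), skipped
Fold 4: move[0]->L => LDRDRR VALID

Answer: VVXV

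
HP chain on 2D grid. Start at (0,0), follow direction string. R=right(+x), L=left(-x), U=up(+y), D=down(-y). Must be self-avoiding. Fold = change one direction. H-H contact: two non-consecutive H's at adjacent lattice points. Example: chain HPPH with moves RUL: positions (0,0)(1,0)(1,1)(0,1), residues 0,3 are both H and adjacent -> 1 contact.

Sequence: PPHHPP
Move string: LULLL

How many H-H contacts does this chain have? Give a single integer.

Answer: 0

Derivation:
Positions: [(0, 0), (-1, 0), (-1, 1), (-2, 1), (-3, 1), (-4, 1)]
No H-H contacts found.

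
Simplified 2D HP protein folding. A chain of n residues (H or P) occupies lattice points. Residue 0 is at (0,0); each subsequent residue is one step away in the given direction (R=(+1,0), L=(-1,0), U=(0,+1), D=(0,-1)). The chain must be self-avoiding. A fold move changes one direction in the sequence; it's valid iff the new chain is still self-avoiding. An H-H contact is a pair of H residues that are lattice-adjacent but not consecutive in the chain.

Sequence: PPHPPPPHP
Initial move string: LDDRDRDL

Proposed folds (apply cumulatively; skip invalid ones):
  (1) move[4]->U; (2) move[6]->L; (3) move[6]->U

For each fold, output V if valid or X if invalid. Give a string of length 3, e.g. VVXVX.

Answer: XXX

Derivation:
Initial: LDDRDRDL -> [(0, 0), (-1, 0), (-1, -1), (-1, -2), (0, -2), (0, -3), (1, -3), (1, -4), (0, -4)]
Fold 1: move[4]->U => LDDRURDL INVALID (collision), skipped
Fold 2: move[6]->L => LDDRDRLL INVALID (collision), skipped
Fold 3: move[6]->U => LDDRDRUL INVALID (collision), skipped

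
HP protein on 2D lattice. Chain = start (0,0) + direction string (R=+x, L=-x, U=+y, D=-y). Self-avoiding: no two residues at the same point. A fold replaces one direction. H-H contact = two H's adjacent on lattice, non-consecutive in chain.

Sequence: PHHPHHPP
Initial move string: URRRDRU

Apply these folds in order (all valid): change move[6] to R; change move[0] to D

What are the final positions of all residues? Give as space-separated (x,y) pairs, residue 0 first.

Initial moves: URRRDRU
Fold: move[6]->R => URRRDRR (positions: [(0, 0), (0, 1), (1, 1), (2, 1), (3, 1), (3, 0), (4, 0), (5, 0)])
Fold: move[0]->D => DRRRDRR (positions: [(0, 0), (0, -1), (1, -1), (2, -1), (3, -1), (3, -2), (4, -2), (5, -2)])

Answer: (0,0) (0,-1) (1,-1) (2,-1) (3,-1) (3,-2) (4,-2) (5,-2)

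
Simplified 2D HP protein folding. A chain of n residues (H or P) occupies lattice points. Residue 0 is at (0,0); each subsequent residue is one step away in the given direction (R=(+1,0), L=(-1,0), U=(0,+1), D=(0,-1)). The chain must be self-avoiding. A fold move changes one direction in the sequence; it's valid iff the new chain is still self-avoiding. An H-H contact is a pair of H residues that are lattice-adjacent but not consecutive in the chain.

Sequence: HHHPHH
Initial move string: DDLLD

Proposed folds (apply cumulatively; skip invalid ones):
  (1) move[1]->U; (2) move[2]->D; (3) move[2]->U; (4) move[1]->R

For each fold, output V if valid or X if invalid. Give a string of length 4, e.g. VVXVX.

Initial: DDLLD -> [(0, 0), (0, -1), (0, -2), (-1, -2), (-2, -2), (-2, -3)]
Fold 1: move[1]->U => DULLD INVALID (collision), skipped
Fold 2: move[2]->D => DDDLD VALID
Fold 3: move[2]->U => DDULD INVALID (collision), skipped
Fold 4: move[1]->R => DRDLD VALID

Answer: XVXV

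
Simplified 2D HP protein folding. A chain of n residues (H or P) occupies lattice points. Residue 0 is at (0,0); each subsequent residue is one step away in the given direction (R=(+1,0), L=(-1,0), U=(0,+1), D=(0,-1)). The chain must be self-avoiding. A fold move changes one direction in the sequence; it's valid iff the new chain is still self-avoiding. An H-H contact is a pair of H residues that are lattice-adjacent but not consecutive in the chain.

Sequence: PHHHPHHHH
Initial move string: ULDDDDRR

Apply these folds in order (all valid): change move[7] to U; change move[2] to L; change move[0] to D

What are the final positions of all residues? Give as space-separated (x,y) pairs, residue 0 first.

Initial moves: ULDDDDRR
Fold: move[7]->U => ULDDDDRU (positions: [(0, 0), (0, 1), (-1, 1), (-1, 0), (-1, -1), (-1, -2), (-1, -3), (0, -3), (0, -2)])
Fold: move[2]->L => ULLDDDRU (positions: [(0, 0), (0, 1), (-1, 1), (-2, 1), (-2, 0), (-2, -1), (-2, -2), (-1, -2), (-1, -1)])
Fold: move[0]->D => DLLDDDRU (positions: [(0, 0), (0, -1), (-1, -1), (-2, -1), (-2, -2), (-2, -3), (-2, -4), (-1, -4), (-1, -3)])

Answer: (0,0) (0,-1) (-1,-1) (-2,-1) (-2,-2) (-2,-3) (-2,-4) (-1,-4) (-1,-3)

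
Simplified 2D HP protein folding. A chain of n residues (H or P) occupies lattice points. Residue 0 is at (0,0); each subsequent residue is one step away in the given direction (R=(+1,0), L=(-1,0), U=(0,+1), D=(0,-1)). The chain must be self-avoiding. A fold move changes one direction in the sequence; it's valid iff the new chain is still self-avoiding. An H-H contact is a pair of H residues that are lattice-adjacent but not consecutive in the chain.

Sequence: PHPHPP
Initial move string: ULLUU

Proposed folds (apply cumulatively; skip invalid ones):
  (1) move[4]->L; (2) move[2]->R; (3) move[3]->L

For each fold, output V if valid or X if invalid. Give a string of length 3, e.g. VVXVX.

Initial: ULLUU -> [(0, 0), (0, 1), (-1, 1), (-2, 1), (-2, 2), (-2, 3)]
Fold 1: move[4]->L => ULLUL VALID
Fold 2: move[2]->R => ULRUL INVALID (collision), skipped
Fold 3: move[3]->L => ULLLL VALID

Answer: VXV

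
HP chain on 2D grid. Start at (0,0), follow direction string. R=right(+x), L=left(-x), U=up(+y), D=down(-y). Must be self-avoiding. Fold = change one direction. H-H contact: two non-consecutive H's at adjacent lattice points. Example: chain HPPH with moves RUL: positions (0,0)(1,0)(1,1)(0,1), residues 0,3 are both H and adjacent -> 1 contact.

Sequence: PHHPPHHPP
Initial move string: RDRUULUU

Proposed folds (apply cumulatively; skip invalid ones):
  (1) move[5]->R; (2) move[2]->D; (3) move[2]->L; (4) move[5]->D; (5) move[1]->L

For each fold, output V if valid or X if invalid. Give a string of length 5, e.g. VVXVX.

Answer: VXXXX

Derivation:
Initial: RDRUULUU -> [(0, 0), (1, 0), (1, -1), (2, -1), (2, 0), (2, 1), (1, 1), (1, 2), (1, 3)]
Fold 1: move[5]->R => RDRUURUU VALID
Fold 2: move[2]->D => RDDUURUU INVALID (collision), skipped
Fold 3: move[2]->L => RDLUURUU INVALID (collision), skipped
Fold 4: move[5]->D => RDRUUDUU INVALID (collision), skipped
Fold 5: move[1]->L => RLRUURUU INVALID (collision), skipped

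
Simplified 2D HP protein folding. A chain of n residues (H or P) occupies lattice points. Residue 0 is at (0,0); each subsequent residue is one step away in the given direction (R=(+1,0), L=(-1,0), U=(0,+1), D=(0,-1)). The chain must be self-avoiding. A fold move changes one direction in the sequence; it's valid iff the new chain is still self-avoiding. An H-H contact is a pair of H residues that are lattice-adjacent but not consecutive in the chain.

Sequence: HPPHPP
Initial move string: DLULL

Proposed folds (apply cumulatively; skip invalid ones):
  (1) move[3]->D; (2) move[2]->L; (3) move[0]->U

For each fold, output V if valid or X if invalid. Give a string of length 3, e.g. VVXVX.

Answer: XVV

Derivation:
Initial: DLULL -> [(0, 0), (0, -1), (-1, -1), (-1, 0), (-2, 0), (-3, 0)]
Fold 1: move[3]->D => DLUDL INVALID (collision), skipped
Fold 2: move[2]->L => DLLLL VALID
Fold 3: move[0]->U => ULLLL VALID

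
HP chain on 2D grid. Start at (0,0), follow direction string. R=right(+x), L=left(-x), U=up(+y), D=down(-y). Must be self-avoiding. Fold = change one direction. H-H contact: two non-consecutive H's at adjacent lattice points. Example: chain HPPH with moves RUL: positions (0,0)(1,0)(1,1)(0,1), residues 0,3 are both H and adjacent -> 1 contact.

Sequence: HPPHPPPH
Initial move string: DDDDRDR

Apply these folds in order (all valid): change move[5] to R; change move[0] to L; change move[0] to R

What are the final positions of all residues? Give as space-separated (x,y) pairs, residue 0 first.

Answer: (0,0) (1,0) (1,-1) (1,-2) (1,-3) (2,-3) (3,-3) (4,-3)

Derivation:
Initial moves: DDDDRDR
Fold: move[5]->R => DDDDRRR (positions: [(0, 0), (0, -1), (0, -2), (0, -3), (0, -4), (1, -4), (2, -4), (3, -4)])
Fold: move[0]->L => LDDDRRR (positions: [(0, 0), (-1, 0), (-1, -1), (-1, -2), (-1, -3), (0, -3), (1, -3), (2, -3)])
Fold: move[0]->R => RDDDRRR (positions: [(0, 0), (1, 0), (1, -1), (1, -2), (1, -3), (2, -3), (3, -3), (4, -3)])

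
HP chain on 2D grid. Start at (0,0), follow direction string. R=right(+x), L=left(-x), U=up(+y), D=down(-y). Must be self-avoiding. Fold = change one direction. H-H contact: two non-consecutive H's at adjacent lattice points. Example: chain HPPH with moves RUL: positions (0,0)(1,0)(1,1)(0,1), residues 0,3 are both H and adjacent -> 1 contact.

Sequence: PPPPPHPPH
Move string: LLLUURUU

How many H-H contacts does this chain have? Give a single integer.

Positions: [(0, 0), (-1, 0), (-2, 0), (-3, 0), (-3, 1), (-3, 2), (-2, 2), (-2, 3), (-2, 4)]
No H-H contacts found.

Answer: 0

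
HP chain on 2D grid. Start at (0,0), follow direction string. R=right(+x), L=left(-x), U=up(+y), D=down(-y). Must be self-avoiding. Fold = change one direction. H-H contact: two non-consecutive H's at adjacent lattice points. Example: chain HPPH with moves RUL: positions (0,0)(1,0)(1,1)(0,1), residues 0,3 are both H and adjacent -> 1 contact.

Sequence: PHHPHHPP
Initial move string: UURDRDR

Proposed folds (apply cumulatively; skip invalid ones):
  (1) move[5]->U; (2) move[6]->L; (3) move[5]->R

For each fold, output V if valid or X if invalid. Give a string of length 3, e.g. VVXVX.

Answer: VXV

Derivation:
Initial: UURDRDR -> [(0, 0), (0, 1), (0, 2), (1, 2), (1, 1), (2, 1), (2, 0), (3, 0)]
Fold 1: move[5]->U => UURDRUR VALID
Fold 2: move[6]->L => UURDRUL INVALID (collision), skipped
Fold 3: move[5]->R => UURDRRR VALID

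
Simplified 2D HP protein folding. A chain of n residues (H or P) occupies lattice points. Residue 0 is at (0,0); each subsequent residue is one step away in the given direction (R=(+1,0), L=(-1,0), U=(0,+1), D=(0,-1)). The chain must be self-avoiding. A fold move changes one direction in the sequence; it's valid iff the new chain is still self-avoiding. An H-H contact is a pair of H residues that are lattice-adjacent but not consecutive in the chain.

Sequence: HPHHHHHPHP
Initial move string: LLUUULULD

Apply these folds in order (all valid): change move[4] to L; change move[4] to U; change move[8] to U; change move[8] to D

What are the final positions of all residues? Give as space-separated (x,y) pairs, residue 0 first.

Initial moves: LLUUULULD
Fold: move[4]->L => LLUULLULD (positions: [(0, 0), (-1, 0), (-2, 0), (-2, 1), (-2, 2), (-3, 2), (-4, 2), (-4, 3), (-5, 3), (-5, 2)])
Fold: move[4]->U => LLUUULULD (positions: [(0, 0), (-1, 0), (-2, 0), (-2, 1), (-2, 2), (-2, 3), (-3, 3), (-3, 4), (-4, 4), (-4, 3)])
Fold: move[8]->U => LLUUULULU (positions: [(0, 0), (-1, 0), (-2, 0), (-2, 1), (-2, 2), (-2, 3), (-3, 3), (-3, 4), (-4, 4), (-4, 5)])
Fold: move[8]->D => LLUUULULD (positions: [(0, 0), (-1, 0), (-2, 0), (-2, 1), (-2, 2), (-2, 3), (-3, 3), (-3, 4), (-4, 4), (-4, 3)])

Answer: (0,0) (-1,0) (-2,0) (-2,1) (-2,2) (-2,3) (-3,3) (-3,4) (-4,4) (-4,3)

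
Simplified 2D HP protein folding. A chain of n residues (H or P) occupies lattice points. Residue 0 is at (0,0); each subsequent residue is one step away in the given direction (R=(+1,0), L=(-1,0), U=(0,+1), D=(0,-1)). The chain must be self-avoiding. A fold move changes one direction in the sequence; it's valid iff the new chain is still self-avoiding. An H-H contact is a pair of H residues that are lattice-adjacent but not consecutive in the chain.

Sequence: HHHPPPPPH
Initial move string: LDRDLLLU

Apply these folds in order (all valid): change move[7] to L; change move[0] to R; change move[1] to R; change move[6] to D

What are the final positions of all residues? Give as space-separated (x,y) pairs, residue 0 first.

Initial moves: LDRDLLLU
Fold: move[7]->L => LDRDLLLL (positions: [(0, 0), (-1, 0), (-1, -1), (0, -1), (0, -2), (-1, -2), (-2, -2), (-3, -2), (-4, -2)])
Fold: move[0]->R => RDRDLLLL (positions: [(0, 0), (1, 0), (1, -1), (2, -1), (2, -2), (1, -2), (0, -2), (-1, -2), (-2, -2)])
Fold: move[1]->R => RRRDLLLL (positions: [(0, 0), (1, 0), (2, 0), (3, 0), (3, -1), (2, -1), (1, -1), (0, -1), (-1, -1)])
Fold: move[6]->D => RRRDLLDL (positions: [(0, 0), (1, 0), (2, 0), (3, 0), (3, -1), (2, -1), (1, -1), (1, -2), (0, -2)])

Answer: (0,0) (1,0) (2,0) (3,0) (3,-1) (2,-1) (1,-1) (1,-2) (0,-2)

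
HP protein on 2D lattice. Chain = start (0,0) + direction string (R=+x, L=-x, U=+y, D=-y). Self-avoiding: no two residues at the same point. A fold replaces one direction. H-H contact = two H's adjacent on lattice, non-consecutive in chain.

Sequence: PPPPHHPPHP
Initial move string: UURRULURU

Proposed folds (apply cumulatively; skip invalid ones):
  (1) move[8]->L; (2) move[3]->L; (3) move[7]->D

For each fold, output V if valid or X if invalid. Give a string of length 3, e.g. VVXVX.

Answer: XXX

Derivation:
Initial: UURRULURU -> [(0, 0), (0, 1), (0, 2), (1, 2), (2, 2), (2, 3), (1, 3), (1, 4), (2, 4), (2, 5)]
Fold 1: move[8]->L => UURRULURL INVALID (collision), skipped
Fold 2: move[3]->L => UURLULURU INVALID (collision), skipped
Fold 3: move[7]->D => UURRULUDU INVALID (collision), skipped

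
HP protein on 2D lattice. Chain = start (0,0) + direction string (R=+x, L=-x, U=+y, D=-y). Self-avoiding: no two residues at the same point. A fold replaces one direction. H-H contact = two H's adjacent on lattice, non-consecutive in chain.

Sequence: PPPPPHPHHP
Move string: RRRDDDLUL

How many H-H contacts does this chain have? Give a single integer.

Answer: 1

Derivation:
Positions: [(0, 0), (1, 0), (2, 0), (3, 0), (3, -1), (3, -2), (3, -3), (2, -3), (2, -2), (1, -2)]
H-H contact: residue 5 @(3,-2) - residue 8 @(2, -2)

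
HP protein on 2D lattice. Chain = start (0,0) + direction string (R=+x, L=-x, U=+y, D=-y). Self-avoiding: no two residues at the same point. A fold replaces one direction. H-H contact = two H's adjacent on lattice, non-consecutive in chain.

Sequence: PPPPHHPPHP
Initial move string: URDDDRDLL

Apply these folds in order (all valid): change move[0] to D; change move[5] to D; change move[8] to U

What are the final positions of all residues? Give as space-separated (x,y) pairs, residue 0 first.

Answer: (0,0) (0,-1) (1,-1) (1,-2) (1,-3) (1,-4) (1,-5) (1,-6) (0,-6) (0,-5)

Derivation:
Initial moves: URDDDRDLL
Fold: move[0]->D => DRDDDRDLL (positions: [(0, 0), (0, -1), (1, -1), (1, -2), (1, -3), (1, -4), (2, -4), (2, -5), (1, -5), (0, -5)])
Fold: move[5]->D => DRDDDDDLL (positions: [(0, 0), (0, -1), (1, -1), (1, -2), (1, -3), (1, -4), (1, -5), (1, -6), (0, -6), (-1, -6)])
Fold: move[8]->U => DRDDDDDLU (positions: [(0, 0), (0, -1), (1, -1), (1, -2), (1, -3), (1, -4), (1, -5), (1, -6), (0, -6), (0, -5)])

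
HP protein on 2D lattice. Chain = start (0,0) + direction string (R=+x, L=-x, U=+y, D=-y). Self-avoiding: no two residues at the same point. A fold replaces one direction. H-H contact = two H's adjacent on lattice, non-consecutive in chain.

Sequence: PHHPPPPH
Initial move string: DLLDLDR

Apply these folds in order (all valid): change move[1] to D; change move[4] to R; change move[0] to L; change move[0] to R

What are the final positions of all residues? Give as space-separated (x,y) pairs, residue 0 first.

Answer: (0,0) (1,0) (1,-1) (0,-1) (0,-2) (1,-2) (1,-3) (2,-3)

Derivation:
Initial moves: DLLDLDR
Fold: move[1]->D => DDLDLDR (positions: [(0, 0), (0, -1), (0, -2), (-1, -2), (-1, -3), (-2, -3), (-2, -4), (-1, -4)])
Fold: move[4]->R => DDLDRDR (positions: [(0, 0), (0, -1), (0, -2), (-1, -2), (-1, -3), (0, -3), (0, -4), (1, -4)])
Fold: move[0]->L => LDLDRDR (positions: [(0, 0), (-1, 0), (-1, -1), (-2, -1), (-2, -2), (-1, -2), (-1, -3), (0, -3)])
Fold: move[0]->R => RDLDRDR (positions: [(0, 0), (1, 0), (1, -1), (0, -1), (0, -2), (1, -2), (1, -3), (2, -3)])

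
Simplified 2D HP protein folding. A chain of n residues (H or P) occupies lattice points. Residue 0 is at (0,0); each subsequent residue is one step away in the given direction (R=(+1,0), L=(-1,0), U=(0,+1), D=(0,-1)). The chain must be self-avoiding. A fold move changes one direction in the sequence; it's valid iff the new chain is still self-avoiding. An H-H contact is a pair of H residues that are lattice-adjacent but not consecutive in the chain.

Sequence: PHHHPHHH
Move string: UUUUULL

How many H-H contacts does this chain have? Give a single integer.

Positions: [(0, 0), (0, 1), (0, 2), (0, 3), (0, 4), (0, 5), (-1, 5), (-2, 5)]
No H-H contacts found.

Answer: 0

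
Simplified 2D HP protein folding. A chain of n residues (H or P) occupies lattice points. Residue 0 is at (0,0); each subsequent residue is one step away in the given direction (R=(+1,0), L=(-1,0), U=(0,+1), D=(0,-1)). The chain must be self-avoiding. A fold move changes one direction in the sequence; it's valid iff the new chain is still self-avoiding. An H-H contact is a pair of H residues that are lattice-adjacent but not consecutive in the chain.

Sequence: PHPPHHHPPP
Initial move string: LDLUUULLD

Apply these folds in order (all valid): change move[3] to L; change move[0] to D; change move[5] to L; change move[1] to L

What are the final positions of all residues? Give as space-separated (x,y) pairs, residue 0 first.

Initial moves: LDLUUULLD
Fold: move[3]->L => LDLLUULLD (positions: [(0, 0), (-1, 0), (-1, -1), (-2, -1), (-3, -1), (-3, 0), (-3, 1), (-4, 1), (-5, 1), (-5, 0)])
Fold: move[0]->D => DDLLUULLD (positions: [(0, 0), (0, -1), (0, -2), (-1, -2), (-2, -2), (-2, -1), (-2, 0), (-3, 0), (-4, 0), (-4, -1)])
Fold: move[5]->L => DDLLULLLD (positions: [(0, 0), (0, -1), (0, -2), (-1, -2), (-2, -2), (-2, -1), (-3, -1), (-4, -1), (-5, -1), (-5, -2)])
Fold: move[1]->L => DLLLULLLD (positions: [(0, 0), (0, -1), (-1, -1), (-2, -1), (-3, -1), (-3, 0), (-4, 0), (-5, 0), (-6, 0), (-6, -1)])

Answer: (0,0) (0,-1) (-1,-1) (-2,-1) (-3,-1) (-3,0) (-4,0) (-5,0) (-6,0) (-6,-1)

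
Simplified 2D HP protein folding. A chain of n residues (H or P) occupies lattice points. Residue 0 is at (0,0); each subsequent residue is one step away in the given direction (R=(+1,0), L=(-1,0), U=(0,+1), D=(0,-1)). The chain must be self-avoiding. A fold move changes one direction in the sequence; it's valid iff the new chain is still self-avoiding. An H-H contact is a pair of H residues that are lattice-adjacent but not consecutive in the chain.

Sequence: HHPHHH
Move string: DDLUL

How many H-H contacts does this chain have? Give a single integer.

Answer: 1

Derivation:
Positions: [(0, 0), (0, -1), (0, -2), (-1, -2), (-1, -1), (-2, -1)]
H-H contact: residue 1 @(0,-1) - residue 4 @(-1, -1)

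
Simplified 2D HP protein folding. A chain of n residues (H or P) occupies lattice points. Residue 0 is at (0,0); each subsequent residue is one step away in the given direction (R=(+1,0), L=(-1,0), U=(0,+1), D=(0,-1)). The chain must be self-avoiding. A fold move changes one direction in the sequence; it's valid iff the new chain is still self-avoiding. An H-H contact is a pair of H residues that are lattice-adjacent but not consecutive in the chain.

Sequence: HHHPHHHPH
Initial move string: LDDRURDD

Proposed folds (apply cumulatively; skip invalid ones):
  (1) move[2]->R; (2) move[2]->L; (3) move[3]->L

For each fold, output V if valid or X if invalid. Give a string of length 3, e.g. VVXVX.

Answer: VXX

Derivation:
Initial: LDDRURDD -> [(0, 0), (-1, 0), (-1, -1), (-1, -2), (0, -2), (0, -1), (1, -1), (1, -2), (1, -3)]
Fold 1: move[2]->R => LDRRURDD VALID
Fold 2: move[2]->L => LDLRURDD INVALID (collision), skipped
Fold 3: move[3]->L => LDRLURDD INVALID (collision), skipped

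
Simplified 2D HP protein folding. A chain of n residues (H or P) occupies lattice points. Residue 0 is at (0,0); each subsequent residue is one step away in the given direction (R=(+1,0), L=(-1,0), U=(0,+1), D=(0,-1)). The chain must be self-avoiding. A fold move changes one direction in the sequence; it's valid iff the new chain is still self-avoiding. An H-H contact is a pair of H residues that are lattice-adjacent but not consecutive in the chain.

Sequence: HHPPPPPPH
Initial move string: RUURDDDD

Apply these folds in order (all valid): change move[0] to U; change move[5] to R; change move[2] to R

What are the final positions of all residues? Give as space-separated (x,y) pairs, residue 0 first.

Initial moves: RUURDDDD
Fold: move[0]->U => UUURDDDD (positions: [(0, 0), (0, 1), (0, 2), (0, 3), (1, 3), (1, 2), (1, 1), (1, 0), (1, -1)])
Fold: move[5]->R => UUURDRDD (positions: [(0, 0), (0, 1), (0, 2), (0, 3), (1, 3), (1, 2), (2, 2), (2, 1), (2, 0)])
Fold: move[2]->R => UURRDRDD (positions: [(0, 0), (0, 1), (0, 2), (1, 2), (2, 2), (2, 1), (3, 1), (3, 0), (3, -1)])

Answer: (0,0) (0,1) (0,2) (1,2) (2,2) (2,1) (3,1) (3,0) (3,-1)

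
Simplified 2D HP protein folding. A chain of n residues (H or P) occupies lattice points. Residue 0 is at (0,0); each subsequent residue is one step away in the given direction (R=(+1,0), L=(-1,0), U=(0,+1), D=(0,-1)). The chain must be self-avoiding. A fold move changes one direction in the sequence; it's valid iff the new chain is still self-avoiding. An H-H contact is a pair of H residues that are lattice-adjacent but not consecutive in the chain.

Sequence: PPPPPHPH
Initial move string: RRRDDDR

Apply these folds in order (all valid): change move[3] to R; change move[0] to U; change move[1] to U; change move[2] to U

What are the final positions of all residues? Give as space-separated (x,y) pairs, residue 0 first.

Answer: (0,0) (0,1) (0,2) (0,3) (1,3) (1,2) (1,1) (2,1)

Derivation:
Initial moves: RRRDDDR
Fold: move[3]->R => RRRRDDR (positions: [(0, 0), (1, 0), (2, 0), (3, 0), (4, 0), (4, -1), (4, -2), (5, -2)])
Fold: move[0]->U => URRRDDR (positions: [(0, 0), (0, 1), (1, 1), (2, 1), (3, 1), (3, 0), (3, -1), (4, -1)])
Fold: move[1]->U => UURRDDR (positions: [(0, 0), (0, 1), (0, 2), (1, 2), (2, 2), (2, 1), (2, 0), (3, 0)])
Fold: move[2]->U => UUURDDR (positions: [(0, 0), (0, 1), (0, 2), (0, 3), (1, 3), (1, 2), (1, 1), (2, 1)])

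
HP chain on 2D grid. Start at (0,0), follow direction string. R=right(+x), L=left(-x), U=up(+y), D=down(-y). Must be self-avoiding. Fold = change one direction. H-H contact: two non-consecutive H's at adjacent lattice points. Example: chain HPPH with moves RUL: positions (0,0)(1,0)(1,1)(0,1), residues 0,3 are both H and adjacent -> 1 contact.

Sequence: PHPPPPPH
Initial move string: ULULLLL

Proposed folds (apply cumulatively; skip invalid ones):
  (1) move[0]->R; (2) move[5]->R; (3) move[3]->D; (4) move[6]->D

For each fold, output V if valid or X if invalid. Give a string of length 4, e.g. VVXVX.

Answer: XXXV

Derivation:
Initial: ULULLLL -> [(0, 0), (0, 1), (-1, 1), (-1, 2), (-2, 2), (-3, 2), (-4, 2), (-5, 2)]
Fold 1: move[0]->R => RLULLLL INVALID (collision), skipped
Fold 2: move[5]->R => ULULLRL INVALID (collision), skipped
Fold 3: move[3]->D => ULUDLLL INVALID (collision), skipped
Fold 4: move[6]->D => ULULLLD VALID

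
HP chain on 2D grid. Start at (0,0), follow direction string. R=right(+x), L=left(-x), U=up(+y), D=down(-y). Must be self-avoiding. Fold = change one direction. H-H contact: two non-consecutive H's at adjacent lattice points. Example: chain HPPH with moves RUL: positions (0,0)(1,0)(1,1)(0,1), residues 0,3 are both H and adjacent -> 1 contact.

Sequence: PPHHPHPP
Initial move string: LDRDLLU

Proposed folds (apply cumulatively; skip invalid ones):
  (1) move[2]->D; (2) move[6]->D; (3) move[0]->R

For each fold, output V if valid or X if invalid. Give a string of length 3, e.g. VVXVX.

Initial: LDRDLLU -> [(0, 0), (-1, 0), (-1, -1), (0, -1), (0, -2), (-1, -2), (-2, -2), (-2, -1)]
Fold 1: move[2]->D => LDDDLLU VALID
Fold 2: move[6]->D => LDDDLLD VALID
Fold 3: move[0]->R => RDDDLLD VALID

Answer: VVV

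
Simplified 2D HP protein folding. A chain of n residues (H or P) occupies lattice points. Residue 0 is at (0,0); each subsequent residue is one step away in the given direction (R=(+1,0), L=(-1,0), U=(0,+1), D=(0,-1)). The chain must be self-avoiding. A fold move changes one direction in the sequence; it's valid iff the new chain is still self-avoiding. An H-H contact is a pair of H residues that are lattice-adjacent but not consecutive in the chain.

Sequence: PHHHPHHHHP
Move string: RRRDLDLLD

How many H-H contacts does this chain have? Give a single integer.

Answer: 1

Derivation:
Positions: [(0, 0), (1, 0), (2, 0), (3, 0), (3, -1), (2, -1), (2, -2), (1, -2), (0, -2), (0, -3)]
H-H contact: residue 2 @(2,0) - residue 5 @(2, -1)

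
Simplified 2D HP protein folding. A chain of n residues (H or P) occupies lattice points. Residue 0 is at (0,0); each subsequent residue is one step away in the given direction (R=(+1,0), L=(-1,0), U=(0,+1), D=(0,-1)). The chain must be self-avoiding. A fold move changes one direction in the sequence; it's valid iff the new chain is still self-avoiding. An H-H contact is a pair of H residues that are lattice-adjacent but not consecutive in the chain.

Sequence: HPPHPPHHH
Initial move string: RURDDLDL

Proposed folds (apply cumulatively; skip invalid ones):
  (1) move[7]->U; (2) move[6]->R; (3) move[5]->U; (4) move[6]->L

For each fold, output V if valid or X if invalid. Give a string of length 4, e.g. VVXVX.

Answer: XXXV

Derivation:
Initial: RURDDLDL -> [(0, 0), (1, 0), (1, 1), (2, 1), (2, 0), (2, -1), (1, -1), (1, -2), (0, -2)]
Fold 1: move[7]->U => RURDDLDU INVALID (collision), skipped
Fold 2: move[6]->R => RURDDLRL INVALID (collision), skipped
Fold 3: move[5]->U => RURDDUDL INVALID (collision), skipped
Fold 4: move[6]->L => RURDDLLL VALID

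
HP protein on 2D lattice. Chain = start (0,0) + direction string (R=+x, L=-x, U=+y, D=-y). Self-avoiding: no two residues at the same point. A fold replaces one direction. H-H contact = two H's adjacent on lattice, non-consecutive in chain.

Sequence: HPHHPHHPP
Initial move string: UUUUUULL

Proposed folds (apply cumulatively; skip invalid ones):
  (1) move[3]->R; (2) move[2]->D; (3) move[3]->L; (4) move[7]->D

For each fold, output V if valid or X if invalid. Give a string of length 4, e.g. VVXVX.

Initial: UUUUUULL -> [(0, 0), (0, 1), (0, 2), (0, 3), (0, 4), (0, 5), (0, 6), (-1, 6), (-2, 6)]
Fold 1: move[3]->R => UUURUULL VALID
Fold 2: move[2]->D => UUDRUULL INVALID (collision), skipped
Fold 3: move[3]->L => UUULUULL VALID
Fold 4: move[7]->D => UUULUULD VALID

Answer: VXVV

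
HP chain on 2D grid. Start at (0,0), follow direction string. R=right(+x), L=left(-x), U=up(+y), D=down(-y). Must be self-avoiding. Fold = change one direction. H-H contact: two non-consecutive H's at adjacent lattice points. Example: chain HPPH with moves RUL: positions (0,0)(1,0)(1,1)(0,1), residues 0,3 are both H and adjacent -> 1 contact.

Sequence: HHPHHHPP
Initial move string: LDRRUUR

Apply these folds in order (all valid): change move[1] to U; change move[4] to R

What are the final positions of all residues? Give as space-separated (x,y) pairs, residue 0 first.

Initial moves: LDRRUUR
Fold: move[1]->U => LURRUUR (positions: [(0, 0), (-1, 0), (-1, 1), (0, 1), (1, 1), (1, 2), (1, 3), (2, 3)])
Fold: move[4]->R => LURRRUR (positions: [(0, 0), (-1, 0), (-1, 1), (0, 1), (1, 1), (2, 1), (2, 2), (3, 2)])

Answer: (0,0) (-1,0) (-1,1) (0,1) (1,1) (2,1) (2,2) (3,2)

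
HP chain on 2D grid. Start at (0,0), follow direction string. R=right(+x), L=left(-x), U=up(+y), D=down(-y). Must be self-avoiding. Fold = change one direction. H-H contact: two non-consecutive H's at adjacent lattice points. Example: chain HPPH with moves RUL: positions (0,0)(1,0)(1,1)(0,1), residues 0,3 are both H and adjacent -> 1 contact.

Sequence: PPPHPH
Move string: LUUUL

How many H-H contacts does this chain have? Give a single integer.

Positions: [(0, 0), (-1, 0), (-1, 1), (-1, 2), (-1, 3), (-2, 3)]
No H-H contacts found.

Answer: 0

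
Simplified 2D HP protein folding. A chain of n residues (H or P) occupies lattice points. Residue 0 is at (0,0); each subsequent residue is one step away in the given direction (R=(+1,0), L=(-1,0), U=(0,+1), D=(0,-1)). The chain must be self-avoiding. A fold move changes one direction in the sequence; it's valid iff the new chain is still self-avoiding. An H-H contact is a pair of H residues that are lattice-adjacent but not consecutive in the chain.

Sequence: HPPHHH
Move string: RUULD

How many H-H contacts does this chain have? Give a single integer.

Answer: 1

Derivation:
Positions: [(0, 0), (1, 0), (1, 1), (1, 2), (0, 2), (0, 1)]
H-H contact: residue 0 @(0,0) - residue 5 @(0, 1)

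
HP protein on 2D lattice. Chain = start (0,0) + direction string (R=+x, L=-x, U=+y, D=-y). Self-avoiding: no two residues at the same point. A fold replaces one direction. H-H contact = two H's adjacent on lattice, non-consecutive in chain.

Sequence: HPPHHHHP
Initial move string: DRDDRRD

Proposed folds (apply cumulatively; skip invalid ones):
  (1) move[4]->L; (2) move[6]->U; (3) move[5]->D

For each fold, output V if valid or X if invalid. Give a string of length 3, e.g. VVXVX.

Initial: DRDDRRD -> [(0, 0), (0, -1), (1, -1), (1, -2), (1, -3), (2, -3), (3, -3), (3, -4)]
Fold 1: move[4]->L => DRDDLRD INVALID (collision), skipped
Fold 2: move[6]->U => DRDDRRU VALID
Fold 3: move[5]->D => DRDDRDU INVALID (collision), skipped

Answer: XVX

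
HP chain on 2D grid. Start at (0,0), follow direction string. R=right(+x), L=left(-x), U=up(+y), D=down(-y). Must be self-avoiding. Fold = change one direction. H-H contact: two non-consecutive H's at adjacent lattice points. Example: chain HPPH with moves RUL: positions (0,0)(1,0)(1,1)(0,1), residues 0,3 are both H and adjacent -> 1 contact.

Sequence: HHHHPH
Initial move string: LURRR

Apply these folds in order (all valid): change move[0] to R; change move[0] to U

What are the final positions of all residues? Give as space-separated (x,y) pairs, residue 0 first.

Answer: (0,0) (0,1) (0,2) (1,2) (2,2) (3,2)

Derivation:
Initial moves: LURRR
Fold: move[0]->R => RURRR (positions: [(0, 0), (1, 0), (1, 1), (2, 1), (3, 1), (4, 1)])
Fold: move[0]->U => UURRR (positions: [(0, 0), (0, 1), (0, 2), (1, 2), (2, 2), (3, 2)])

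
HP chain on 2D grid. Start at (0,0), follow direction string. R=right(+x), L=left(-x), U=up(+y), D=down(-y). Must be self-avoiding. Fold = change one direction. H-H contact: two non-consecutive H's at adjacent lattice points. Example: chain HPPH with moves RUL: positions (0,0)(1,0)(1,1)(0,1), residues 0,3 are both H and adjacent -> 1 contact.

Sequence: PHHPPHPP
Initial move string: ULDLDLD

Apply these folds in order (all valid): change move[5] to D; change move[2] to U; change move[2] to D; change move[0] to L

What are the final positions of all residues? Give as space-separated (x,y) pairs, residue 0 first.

Initial moves: ULDLDLD
Fold: move[5]->D => ULDLDDD (positions: [(0, 0), (0, 1), (-1, 1), (-1, 0), (-2, 0), (-2, -1), (-2, -2), (-2, -3)])
Fold: move[2]->U => ULULDDD (positions: [(0, 0), (0, 1), (-1, 1), (-1, 2), (-2, 2), (-2, 1), (-2, 0), (-2, -1)])
Fold: move[2]->D => ULDLDDD (positions: [(0, 0), (0, 1), (-1, 1), (-1, 0), (-2, 0), (-2, -1), (-2, -2), (-2, -3)])
Fold: move[0]->L => LLDLDDD (positions: [(0, 0), (-1, 0), (-2, 0), (-2, -1), (-3, -1), (-3, -2), (-3, -3), (-3, -4)])

Answer: (0,0) (-1,0) (-2,0) (-2,-1) (-3,-1) (-3,-2) (-3,-3) (-3,-4)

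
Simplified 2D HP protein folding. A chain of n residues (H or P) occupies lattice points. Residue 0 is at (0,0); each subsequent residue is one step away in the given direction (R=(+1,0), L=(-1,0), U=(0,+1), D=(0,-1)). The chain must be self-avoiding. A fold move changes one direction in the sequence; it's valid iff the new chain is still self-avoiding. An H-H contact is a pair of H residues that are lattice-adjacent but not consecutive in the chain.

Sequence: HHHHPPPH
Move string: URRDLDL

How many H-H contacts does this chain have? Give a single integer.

Answer: 1

Derivation:
Positions: [(0, 0), (0, 1), (1, 1), (2, 1), (2, 0), (1, 0), (1, -1), (0, -1)]
H-H contact: residue 0 @(0,0) - residue 7 @(0, -1)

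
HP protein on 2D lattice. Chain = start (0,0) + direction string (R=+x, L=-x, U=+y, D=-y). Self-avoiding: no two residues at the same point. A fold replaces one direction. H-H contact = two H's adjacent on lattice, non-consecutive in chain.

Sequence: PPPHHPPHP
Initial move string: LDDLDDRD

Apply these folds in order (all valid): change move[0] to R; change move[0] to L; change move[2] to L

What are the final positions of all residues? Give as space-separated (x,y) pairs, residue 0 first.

Initial moves: LDDLDDRD
Fold: move[0]->R => RDDLDDRD (positions: [(0, 0), (1, 0), (1, -1), (1, -2), (0, -2), (0, -3), (0, -4), (1, -4), (1, -5)])
Fold: move[0]->L => LDDLDDRD (positions: [(0, 0), (-1, 0), (-1, -1), (-1, -2), (-2, -2), (-2, -3), (-2, -4), (-1, -4), (-1, -5)])
Fold: move[2]->L => LDLLDDRD (positions: [(0, 0), (-1, 0), (-1, -1), (-2, -1), (-3, -1), (-3, -2), (-3, -3), (-2, -3), (-2, -4)])

Answer: (0,0) (-1,0) (-1,-1) (-2,-1) (-3,-1) (-3,-2) (-3,-3) (-2,-3) (-2,-4)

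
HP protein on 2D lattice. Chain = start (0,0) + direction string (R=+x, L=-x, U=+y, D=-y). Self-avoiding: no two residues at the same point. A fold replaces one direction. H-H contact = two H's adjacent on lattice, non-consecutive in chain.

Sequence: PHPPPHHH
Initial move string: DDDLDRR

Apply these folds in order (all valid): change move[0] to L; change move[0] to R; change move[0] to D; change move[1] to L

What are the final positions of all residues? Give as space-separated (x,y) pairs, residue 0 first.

Initial moves: DDDLDRR
Fold: move[0]->L => LDDLDRR (positions: [(0, 0), (-1, 0), (-1, -1), (-1, -2), (-2, -2), (-2, -3), (-1, -3), (0, -3)])
Fold: move[0]->R => RDDLDRR (positions: [(0, 0), (1, 0), (1, -1), (1, -2), (0, -2), (0, -3), (1, -3), (2, -3)])
Fold: move[0]->D => DDDLDRR (positions: [(0, 0), (0, -1), (0, -2), (0, -3), (-1, -3), (-1, -4), (0, -4), (1, -4)])
Fold: move[1]->L => DLDLDRR (positions: [(0, 0), (0, -1), (-1, -1), (-1, -2), (-2, -2), (-2, -3), (-1, -3), (0, -3)])

Answer: (0,0) (0,-1) (-1,-1) (-1,-2) (-2,-2) (-2,-3) (-1,-3) (0,-3)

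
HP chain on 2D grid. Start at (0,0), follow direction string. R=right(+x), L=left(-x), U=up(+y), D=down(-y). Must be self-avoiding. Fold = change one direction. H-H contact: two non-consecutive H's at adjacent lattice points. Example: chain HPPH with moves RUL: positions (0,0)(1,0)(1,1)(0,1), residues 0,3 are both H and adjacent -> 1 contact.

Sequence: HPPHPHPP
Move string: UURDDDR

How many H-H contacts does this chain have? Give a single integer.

Answer: 1

Derivation:
Positions: [(0, 0), (0, 1), (0, 2), (1, 2), (1, 1), (1, 0), (1, -1), (2, -1)]
H-H contact: residue 0 @(0,0) - residue 5 @(1, 0)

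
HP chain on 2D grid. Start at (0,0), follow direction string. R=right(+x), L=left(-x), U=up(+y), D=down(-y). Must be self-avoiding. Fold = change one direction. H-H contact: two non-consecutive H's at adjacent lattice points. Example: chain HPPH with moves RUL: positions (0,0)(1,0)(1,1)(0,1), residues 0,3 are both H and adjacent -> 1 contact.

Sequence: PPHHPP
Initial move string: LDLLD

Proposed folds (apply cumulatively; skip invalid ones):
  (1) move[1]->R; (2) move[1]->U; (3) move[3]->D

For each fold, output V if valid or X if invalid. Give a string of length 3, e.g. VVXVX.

Answer: XVV

Derivation:
Initial: LDLLD -> [(0, 0), (-1, 0), (-1, -1), (-2, -1), (-3, -1), (-3, -2)]
Fold 1: move[1]->R => LRLLD INVALID (collision), skipped
Fold 2: move[1]->U => LULLD VALID
Fold 3: move[3]->D => LULDD VALID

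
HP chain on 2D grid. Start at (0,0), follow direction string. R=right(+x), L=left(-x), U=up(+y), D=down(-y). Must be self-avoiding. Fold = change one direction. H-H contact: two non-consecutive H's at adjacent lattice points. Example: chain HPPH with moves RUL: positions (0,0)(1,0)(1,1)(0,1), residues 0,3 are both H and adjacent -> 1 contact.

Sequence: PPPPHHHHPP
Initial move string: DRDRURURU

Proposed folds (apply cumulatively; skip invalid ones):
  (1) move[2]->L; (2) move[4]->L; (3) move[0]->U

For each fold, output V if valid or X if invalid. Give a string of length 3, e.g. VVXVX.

Answer: XXV

Derivation:
Initial: DRDRURURU -> [(0, 0), (0, -1), (1, -1), (1, -2), (2, -2), (2, -1), (3, -1), (3, 0), (4, 0), (4, 1)]
Fold 1: move[2]->L => DRLRURURU INVALID (collision), skipped
Fold 2: move[4]->L => DRDRLRURU INVALID (collision), skipped
Fold 3: move[0]->U => URDRURURU VALID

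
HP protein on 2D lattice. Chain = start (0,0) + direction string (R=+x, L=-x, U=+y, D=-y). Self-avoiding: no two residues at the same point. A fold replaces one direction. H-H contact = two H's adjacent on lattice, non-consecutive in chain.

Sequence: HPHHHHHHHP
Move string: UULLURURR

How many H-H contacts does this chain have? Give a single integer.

Answer: 1

Derivation:
Positions: [(0, 0), (0, 1), (0, 2), (-1, 2), (-2, 2), (-2, 3), (-1, 3), (-1, 4), (0, 4), (1, 4)]
H-H contact: residue 3 @(-1,2) - residue 6 @(-1, 3)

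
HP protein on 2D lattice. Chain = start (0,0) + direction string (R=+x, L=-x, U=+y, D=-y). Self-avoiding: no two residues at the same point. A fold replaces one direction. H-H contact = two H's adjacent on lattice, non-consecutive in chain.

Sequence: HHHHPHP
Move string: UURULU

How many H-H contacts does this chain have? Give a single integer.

Positions: [(0, 0), (0, 1), (0, 2), (1, 2), (1, 3), (0, 3), (0, 4)]
H-H contact: residue 2 @(0,2) - residue 5 @(0, 3)

Answer: 1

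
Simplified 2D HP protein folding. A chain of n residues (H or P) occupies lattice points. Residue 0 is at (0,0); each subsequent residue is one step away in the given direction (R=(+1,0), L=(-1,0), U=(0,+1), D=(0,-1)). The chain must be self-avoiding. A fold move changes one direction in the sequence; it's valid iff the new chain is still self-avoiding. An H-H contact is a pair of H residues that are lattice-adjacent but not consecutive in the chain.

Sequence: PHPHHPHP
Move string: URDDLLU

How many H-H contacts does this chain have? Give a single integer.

Positions: [(0, 0), (0, 1), (1, 1), (1, 0), (1, -1), (0, -1), (-1, -1), (-1, 0)]
No H-H contacts found.

Answer: 0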